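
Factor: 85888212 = 2^2 * 3^1*281^1*25471^1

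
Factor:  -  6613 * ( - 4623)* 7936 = 2^8*3^1*17^1*23^1 * 31^1*67^1 * 389^1  =  242618590464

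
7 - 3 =4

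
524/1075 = 524/1075 = 0.49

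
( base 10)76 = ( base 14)56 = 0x4C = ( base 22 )3A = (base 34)28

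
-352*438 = -154176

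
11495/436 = 26 + 159/436  =  26.36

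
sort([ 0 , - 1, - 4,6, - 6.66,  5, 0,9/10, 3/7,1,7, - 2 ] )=[ - 6.66,-4, - 2, - 1,0, 0,3/7,9/10, 1,  5,  6,7] 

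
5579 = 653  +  4926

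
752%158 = 120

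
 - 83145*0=0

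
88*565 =49720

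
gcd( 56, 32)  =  8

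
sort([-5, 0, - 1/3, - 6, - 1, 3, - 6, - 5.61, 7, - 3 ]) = [ - 6,-6, - 5.61, - 5, - 3, - 1, - 1/3, 0,  3, 7] 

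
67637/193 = 67637/193 = 350.45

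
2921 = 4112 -1191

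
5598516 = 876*6391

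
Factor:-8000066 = -2^1  *37^1* 108109^1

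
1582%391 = 18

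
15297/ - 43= - 356 + 11/43 = - 355.74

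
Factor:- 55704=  - 2^3*3^1*11^1 * 211^1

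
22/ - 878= - 11/439 =- 0.03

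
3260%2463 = 797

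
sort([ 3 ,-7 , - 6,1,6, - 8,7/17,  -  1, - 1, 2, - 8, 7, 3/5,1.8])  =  [ - 8, - 8, - 7,-6,- 1,-1 , 7/17,3/5,1,1.8,2,3,6,7]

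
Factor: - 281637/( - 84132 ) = 2^ ( - 2 )*3^2 * 41^( - 1) *61^1 = 549/164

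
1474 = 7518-6044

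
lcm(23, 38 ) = 874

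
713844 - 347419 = 366425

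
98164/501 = 98164/501 = 195.94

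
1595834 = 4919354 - 3323520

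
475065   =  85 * 5589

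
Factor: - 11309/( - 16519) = 43^1*263^1*16519^( - 1)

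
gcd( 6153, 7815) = 3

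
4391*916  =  4022156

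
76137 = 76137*1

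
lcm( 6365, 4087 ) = 388265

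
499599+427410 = 927009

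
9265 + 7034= 16299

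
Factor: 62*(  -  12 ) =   -  744 = - 2^3 * 3^1*31^1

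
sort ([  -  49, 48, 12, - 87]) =[ - 87, - 49, 12, 48]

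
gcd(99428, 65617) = 1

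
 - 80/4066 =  -40/2033 =- 0.02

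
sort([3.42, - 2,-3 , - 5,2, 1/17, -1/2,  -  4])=[ - 5, - 4, - 3, - 2, - 1/2,1/17,2,  3.42 ] 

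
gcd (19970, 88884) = 2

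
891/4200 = 297/1400 = 0.21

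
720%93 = 69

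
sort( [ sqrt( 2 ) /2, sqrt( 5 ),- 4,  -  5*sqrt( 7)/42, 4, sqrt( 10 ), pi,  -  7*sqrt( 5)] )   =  [ - 7*sqrt(5), - 4, - 5*sqrt( 7) /42,sqrt( 2 ) /2 , sqrt( 5), pi, sqrt( 10), 4 ] 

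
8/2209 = 8/2209 = 0.00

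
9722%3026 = 644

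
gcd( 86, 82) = 2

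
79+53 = 132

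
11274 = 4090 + 7184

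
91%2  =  1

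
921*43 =39603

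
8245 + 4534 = 12779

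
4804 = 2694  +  2110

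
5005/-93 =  - 54 + 17/93 = -53.82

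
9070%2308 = 2146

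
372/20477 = 372/20477 = 0.02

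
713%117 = 11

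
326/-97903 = -326/97903= -0.00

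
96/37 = 96/37 = 2.59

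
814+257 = 1071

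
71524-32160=39364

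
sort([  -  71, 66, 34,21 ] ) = [ - 71, 21,  34 , 66] 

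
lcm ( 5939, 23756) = 23756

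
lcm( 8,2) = 8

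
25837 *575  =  14856275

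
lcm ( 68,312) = 5304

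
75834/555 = 136  +  118/185 = 136.64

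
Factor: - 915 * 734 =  - 2^1 * 3^1*5^1*61^1*367^1 = -671610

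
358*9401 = 3365558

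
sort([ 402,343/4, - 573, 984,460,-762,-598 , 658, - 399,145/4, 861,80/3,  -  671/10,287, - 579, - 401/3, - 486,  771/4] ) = [ - 762,  -  598, - 579, - 573,-486, - 399  , - 401/3, - 671/10, 80/3,145/4, 343/4,771/4,287 , 402 , 460, 658, 861 , 984 ] 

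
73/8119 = 73/8119 =0.01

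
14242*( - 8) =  - 113936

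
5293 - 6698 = - 1405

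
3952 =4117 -165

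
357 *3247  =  1159179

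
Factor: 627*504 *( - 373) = - 117870984  =  -  2^3*3^3*7^1*11^1*19^1 *373^1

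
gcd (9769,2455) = 1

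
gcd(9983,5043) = 1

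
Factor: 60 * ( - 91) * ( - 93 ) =507780 =2^2*3^2*5^1*7^1*13^1*31^1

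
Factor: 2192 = 2^4*137^1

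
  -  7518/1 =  - 7518= - 7518.00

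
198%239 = 198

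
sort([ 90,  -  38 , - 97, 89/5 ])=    [-97, - 38, 89/5 , 90 ]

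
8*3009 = 24072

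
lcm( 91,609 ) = 7917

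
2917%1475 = 1442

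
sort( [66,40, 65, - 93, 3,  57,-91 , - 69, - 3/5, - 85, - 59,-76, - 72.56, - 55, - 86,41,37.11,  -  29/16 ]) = [ -93, -91, - 86, - 85, - 76 , - 72.56, - 69, - 59, - 55, - 29/16,  -  3/5,3, 37.11,40,41,57,65,66]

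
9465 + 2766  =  12231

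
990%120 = 30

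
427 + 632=1059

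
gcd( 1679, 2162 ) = 23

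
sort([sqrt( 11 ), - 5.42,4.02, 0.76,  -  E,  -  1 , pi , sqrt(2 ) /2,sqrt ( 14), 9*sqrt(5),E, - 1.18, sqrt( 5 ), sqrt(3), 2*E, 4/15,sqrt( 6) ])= [ - 5.42,-E, - 1.18,  -  1, 4/15,sqrt(2)/2, 0.76,  sqrt (3), sqrt(5 ), sqrt(6), E, pi , sqrt( 11),sqrt(14), 4.02,2*E,9 * sqrt( 5) ]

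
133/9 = 133/9 = 14.78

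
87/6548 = 87/6548 = 0.01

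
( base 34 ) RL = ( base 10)939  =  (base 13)573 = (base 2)1110101011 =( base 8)1653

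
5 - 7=-2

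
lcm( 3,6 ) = 6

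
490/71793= 490/71793 = 0.01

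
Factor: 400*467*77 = 2^4  *5^2*7^1*11^1* 467^1 = 14383600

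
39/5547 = 13/1849 = 0.01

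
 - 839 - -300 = - 539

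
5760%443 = 1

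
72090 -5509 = 66581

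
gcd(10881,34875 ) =279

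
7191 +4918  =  12109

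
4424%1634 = 1156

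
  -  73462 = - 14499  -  58963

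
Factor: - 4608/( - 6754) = 2^8 * 3^2*11^( - 1 )*307^( - 1) = 2304/3377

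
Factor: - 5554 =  - 2^1 * 2777^1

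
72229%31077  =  10075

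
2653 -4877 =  -2224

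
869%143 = 11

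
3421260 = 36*95035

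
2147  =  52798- 50651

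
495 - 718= - 223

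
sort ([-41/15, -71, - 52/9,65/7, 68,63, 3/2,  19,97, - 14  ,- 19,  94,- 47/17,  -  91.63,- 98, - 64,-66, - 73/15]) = [ - 98, - 91.63,-71 ,-66, - 64,  -  19, -14, - 52/9,-73/15, - 47/17, - 41/15 , 3/2,65/7,  19,  63, 68,94, 97 ] 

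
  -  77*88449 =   -  6810573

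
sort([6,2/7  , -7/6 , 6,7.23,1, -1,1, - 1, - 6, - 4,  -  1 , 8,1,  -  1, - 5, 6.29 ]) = [ - 6,-5, - 4, - 7/6,-1,  -  1, - 1, - 1, 2/7, 1, 1 , 1, 6, 6,  6.29,7.23,8]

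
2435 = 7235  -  4800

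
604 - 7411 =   -  6807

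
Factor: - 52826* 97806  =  -2^2*3^1 *61^1* 433^1 * 16301^1= - 5166699756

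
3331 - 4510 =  - 1179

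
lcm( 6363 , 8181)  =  57267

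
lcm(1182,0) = 0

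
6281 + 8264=14545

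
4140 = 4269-129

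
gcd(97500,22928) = 4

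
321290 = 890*361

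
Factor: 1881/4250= 2^( - 1)*3^2*5^ (-3)*11^1*17^(-1) *19^1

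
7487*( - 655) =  - 4903985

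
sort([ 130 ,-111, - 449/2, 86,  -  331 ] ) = [ - 331,- 449/2,-111, 86,130]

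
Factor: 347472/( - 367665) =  - 912/965   =  - 2^4*3^1*5^( - 1)*19^1*193^ (-1) 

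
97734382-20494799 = 77239583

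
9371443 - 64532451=  -  55161008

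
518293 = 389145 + 129148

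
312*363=113256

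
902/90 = 10  +  1/45 = 10.02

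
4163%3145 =1018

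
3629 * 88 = 319352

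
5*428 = 2140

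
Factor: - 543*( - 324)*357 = 62807724 =2^2*3^6 * 7^1*17^1*181^1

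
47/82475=47/82475 = 0.00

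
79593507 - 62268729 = 17324778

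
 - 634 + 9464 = 8830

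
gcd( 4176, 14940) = 36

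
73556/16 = 18389/4 = 4597.25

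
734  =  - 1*( - 734)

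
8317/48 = 173+13/48 = 173.27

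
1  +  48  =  49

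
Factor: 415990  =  2^1*5^1*17^1* 2447^1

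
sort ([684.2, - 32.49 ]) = [ - 32.49,684.2 ] 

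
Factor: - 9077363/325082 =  - 2^( - 1)*23^( -1)*37^(- 1)*  53^1* 191^( - 1 )* 171271^1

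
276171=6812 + 269359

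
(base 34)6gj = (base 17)18G2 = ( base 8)16513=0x1D4B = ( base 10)7499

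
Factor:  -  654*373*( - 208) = 50739936  =  2^5*3^1*13^1*109^1*373^1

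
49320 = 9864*5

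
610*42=25620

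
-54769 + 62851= 8082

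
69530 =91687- 22157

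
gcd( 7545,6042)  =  3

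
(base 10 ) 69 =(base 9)76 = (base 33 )23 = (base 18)3f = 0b1000101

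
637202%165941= 139379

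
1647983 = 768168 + 879815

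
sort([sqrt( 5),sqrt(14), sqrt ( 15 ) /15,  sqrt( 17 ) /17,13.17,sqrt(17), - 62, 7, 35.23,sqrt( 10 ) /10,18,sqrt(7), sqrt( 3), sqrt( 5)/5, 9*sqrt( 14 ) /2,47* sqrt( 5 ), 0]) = [ - 62,0 , sqrt( 17 ) /17,sqrt(15 ) /15,  sqrt( 10)/10,sqrt( 5 )/5,sqrt( 3),sqrt(5 ),sqrt(  7), sqrt( 14),  sqrt( 17),7,13.17,  9*sqrt(14)/2,18 , 35.23 , 47*sqrt( 5)]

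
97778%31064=4586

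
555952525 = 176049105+379903420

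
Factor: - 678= -2^1 * 3^1 * 113^1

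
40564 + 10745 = 51309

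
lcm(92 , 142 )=6532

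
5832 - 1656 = 4176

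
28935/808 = 35+ 655/808=   35.81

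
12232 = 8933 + 3299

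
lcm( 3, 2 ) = 6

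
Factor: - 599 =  - 599^1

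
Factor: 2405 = 5^1*13^1*37^1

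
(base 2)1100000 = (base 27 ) 3f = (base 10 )96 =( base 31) 33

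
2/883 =2/883 = 0.00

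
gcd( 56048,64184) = 904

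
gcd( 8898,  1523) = 1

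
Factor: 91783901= 11^1*17^1 * 31^1*71^1  *  223^1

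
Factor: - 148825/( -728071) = 5^2*281^(-1)*2591^( -1)* 5953^1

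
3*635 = 1905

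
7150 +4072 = 11222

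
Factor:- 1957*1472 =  - 2880704 = - 2^6*19^1*  23^1*103^1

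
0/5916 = 0  =  0.00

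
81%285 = 81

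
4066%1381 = 1304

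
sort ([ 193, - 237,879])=[ - 237,193, 879]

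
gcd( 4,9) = 1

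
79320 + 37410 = 116730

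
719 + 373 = 1092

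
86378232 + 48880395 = 135258627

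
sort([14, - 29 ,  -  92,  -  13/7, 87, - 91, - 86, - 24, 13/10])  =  [ - 92,-91, - 86, - 29,  -  24, - 13/7,13/10,14,87]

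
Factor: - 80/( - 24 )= 2^1 * 3^( - 1 )*5^1 = 10/3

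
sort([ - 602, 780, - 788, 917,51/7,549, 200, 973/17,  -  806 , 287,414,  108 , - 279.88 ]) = [- 806,  -  788 ,- 602, - 279.88, 51/7, 973/17,108, 200, 287,  414, 549,780, 917 ] 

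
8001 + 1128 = 9129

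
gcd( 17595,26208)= 9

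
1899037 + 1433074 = 3332111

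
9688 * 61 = 590968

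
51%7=2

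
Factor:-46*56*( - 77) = 2^4*7^2* 11^1 * 23^1 = 198352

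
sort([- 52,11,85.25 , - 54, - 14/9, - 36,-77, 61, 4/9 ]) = [ - 77,-54, - 52,  -  36 , - 14/9,4/9, 11,61, 85.25]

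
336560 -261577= 74983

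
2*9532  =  19064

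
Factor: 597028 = 2^2*149257^1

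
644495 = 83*7765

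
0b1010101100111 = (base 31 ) 5LN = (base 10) 5479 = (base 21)c8j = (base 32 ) 5B7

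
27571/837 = 32 + 787/837 = 32.94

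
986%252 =230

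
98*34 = 3332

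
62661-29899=32762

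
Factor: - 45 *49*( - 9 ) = 19845 = 3^4*5^1*7^2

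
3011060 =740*4069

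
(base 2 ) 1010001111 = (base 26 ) p5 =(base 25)115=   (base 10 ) 655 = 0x28F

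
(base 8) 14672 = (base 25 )adb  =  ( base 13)2CC8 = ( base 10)6586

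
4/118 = 2/59 = 0.03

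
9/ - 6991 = - 9/6991= - 0.00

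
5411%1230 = 491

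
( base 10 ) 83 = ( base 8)123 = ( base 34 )2f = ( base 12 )6B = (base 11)76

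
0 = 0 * 82543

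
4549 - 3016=1533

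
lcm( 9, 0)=0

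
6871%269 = 146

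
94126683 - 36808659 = 57318024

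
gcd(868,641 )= 1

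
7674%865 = 754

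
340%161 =18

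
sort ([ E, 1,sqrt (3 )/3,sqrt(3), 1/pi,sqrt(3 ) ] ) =[1/pi, sqrt( 3) /3, 1, sqrt( 3), sqrt( 3), E]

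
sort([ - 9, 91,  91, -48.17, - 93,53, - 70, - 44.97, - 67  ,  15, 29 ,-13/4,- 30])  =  [ - 93, -70 , - 67 , - 48.17,-44.97, - 30, - 9, - 13/4,15, 29,  53,91, 91 ] 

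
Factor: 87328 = 2^5*2729^1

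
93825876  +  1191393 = 95017269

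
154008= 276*558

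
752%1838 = 752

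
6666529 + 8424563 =15091092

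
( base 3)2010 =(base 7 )111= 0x39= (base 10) 57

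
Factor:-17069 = -13^2*101^1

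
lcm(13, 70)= 910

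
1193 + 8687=9880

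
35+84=119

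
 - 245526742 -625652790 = - 871179532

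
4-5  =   -1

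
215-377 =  - 162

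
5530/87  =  5530/87 = 63.56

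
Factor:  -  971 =-971^1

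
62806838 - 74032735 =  -11225897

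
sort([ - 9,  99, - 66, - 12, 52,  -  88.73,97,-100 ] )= [  -  100, - 88.73, - 66,-12,-9,52,  97,99] 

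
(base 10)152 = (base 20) 7c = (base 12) 108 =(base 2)10011000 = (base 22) 6K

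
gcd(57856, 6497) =1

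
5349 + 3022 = 8371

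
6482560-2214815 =4267745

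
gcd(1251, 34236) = 9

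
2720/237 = 2720/237 = 11.48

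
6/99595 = 6/99595 = 0.00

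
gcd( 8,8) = 8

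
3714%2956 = 758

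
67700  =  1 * 67700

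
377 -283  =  94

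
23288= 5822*4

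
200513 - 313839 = -113326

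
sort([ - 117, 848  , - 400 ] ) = [ - 400, - 117, 848] 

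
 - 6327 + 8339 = 2012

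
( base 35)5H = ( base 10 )192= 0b11000000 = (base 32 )60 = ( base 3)21010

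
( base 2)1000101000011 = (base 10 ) 4419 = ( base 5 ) 120134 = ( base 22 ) 92J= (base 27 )61i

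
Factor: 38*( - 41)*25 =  - 38950 = - 2^1*5^2*19^1*41^1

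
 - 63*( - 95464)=6014232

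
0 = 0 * 275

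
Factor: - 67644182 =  - 2^1*29^1*1069^1*1091^1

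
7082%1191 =1127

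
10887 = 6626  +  4261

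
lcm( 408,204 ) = 408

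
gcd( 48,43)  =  1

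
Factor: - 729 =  - 3^6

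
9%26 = 9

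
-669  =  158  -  827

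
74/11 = 6 + 8/11 = 6.73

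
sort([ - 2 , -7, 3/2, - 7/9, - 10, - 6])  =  [-10, - 7,-6,-2,- 7/9, 3/2] 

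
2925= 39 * 75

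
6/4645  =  6/4645  =  0.00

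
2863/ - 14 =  - 409/2=   - 204.50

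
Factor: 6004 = 2^2* 19^1*79^1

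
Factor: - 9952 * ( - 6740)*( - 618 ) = -41453264640 = - 2^8 * 3^1* 5^1*103^1*311^1*337^1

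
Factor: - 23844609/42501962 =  - 2^(-1)*3^2*197^( - 1 )*1109^1*2389^1*107873^(  -  1 )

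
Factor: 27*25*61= 41175 = 3^3*5^2*61^1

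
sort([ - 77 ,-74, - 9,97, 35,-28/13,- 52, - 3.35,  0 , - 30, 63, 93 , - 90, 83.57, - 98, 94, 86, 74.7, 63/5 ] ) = [ - 98, -90, - 77, - 74,-52, - 30, - 9, - 3.35, - 28/13, 0 , 63/5, 35, 63, 74.7, 83.57,  86,  93,94, 97]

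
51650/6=25825/3=8608.33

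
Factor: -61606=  - 2^1 * 30803^1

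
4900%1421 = 637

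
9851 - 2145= 7706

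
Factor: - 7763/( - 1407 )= 1109/201 = 3^( - 1 )*67^( - 1) *1109^1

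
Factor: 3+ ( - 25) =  -2^1*11^1 = - 22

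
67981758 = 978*69511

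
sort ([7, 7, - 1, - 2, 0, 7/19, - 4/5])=[-2, - 1,-4/5,  0 , 7/19, 7, 7 ] 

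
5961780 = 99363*60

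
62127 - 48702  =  13425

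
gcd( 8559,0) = 8559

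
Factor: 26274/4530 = 29/5  =  5^ ( - 1) * 29^1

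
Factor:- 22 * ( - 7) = 154 = 2^1*7^1*11^1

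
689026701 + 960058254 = 1649084955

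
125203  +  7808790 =7933993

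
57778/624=92+185/312 = 92.59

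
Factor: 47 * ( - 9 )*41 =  - 17343=-  3^2*41^1 * 47^1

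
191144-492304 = - 301160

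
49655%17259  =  15137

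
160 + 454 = 614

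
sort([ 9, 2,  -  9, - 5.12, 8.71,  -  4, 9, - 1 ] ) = [ - 9, - 5.12 ,-4,-1, 2, 8.71, 9,9 ]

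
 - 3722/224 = -17 + 43/112 = - 16.62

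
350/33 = 350/33 = 10.61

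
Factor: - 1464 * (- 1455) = 2130120 = 2^3*3^2 * 5^1*61^1 * 97^1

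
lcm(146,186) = 13578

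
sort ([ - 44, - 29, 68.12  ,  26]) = [- 44, - 29, 26,68.12 ]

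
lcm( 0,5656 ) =0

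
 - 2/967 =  - 1  +  965/967=- 0.00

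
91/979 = 91/979 = 0.09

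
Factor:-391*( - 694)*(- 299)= -81134846 =- 2^1*13^1 * 17^1*23^2*347^1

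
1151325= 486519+664806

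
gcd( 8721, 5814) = 2907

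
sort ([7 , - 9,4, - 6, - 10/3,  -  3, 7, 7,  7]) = [ - 9, - 6 , - 10/3, - 3,  4, 7, 7 , 7, 7]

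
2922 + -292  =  2630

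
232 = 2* 116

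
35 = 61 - 26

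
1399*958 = 1340242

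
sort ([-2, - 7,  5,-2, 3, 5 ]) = [ -7, -2, - 2,3,5, 5] 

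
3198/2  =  1599 = 1599.00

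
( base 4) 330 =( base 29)22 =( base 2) 111100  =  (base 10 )60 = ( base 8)74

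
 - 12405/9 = -1379 + 2/3 = - 1378.33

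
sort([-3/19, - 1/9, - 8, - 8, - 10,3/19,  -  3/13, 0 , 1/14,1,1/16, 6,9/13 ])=[ - 10, - 8,-8, - 3/13, - 3/19,-1/9, 0,1/16 , 1/14, 3/19, 9/13, 1, 6] 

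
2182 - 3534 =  - 1352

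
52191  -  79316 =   -  27125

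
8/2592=1/324 = 0.00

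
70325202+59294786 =129619988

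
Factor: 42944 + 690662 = 733606 = 2^1*59^1*6217^1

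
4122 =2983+1139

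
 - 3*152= - 456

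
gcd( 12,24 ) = 12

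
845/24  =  845/24 = 35.21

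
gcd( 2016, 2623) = 1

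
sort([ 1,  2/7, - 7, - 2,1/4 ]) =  [ - 7, - 2, 1/4, 2/7, 1 ]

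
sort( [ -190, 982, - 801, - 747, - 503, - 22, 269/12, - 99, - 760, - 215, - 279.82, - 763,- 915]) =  [ -915,-801, - 763, - 760, - 747,-503, - 279.82,-215, - 190, - 99, - 22,269/12, 982]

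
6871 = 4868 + 2003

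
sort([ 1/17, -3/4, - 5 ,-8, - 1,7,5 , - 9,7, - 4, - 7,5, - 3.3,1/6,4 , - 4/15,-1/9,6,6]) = [-9,-8, - 7, - 5 , - 4, - 3.3,  -  1, - 3/4,-4/15, - 1/9,1/17,1/6,4,5,5,6, 6, 7,7]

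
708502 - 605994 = 102508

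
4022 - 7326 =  - 3304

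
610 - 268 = 342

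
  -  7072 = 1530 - 8602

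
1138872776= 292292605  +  846580171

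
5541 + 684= 6225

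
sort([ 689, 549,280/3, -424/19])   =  [ - 424/19,280/3,  549, 689 ] 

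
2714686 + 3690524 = 6405210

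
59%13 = 7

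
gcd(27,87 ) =3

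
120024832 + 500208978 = 620233810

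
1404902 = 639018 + 765884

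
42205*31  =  1308355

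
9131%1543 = 1416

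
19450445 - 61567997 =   -  42117552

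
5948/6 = 2974/3 = 991.33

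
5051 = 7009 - 1958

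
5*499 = 2495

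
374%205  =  169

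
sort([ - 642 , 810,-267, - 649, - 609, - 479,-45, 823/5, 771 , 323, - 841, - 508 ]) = [ - 841, - 649,  -  642 , - 609, - 508  , - 479 , - 267, - 45,  823/5, 323,771 , 810 ]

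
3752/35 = 107 + 1/5=107.20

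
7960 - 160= 7800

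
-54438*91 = - 4953858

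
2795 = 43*65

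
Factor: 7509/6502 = 2^( - 1 )*3^1*2503^1 * 3251^(- 1)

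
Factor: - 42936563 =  - 42936563^1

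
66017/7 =9431 = 9431.00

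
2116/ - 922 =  - 3 + 325/461 = - 2.30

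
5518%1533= 919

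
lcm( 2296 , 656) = 4592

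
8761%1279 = 1087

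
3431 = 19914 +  - 16483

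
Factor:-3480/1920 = -2^( - 4)*29^1 = - 29/16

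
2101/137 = 2101/137 = 15.34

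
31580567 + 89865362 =121445929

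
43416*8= 347328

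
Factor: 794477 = 794477^1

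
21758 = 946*23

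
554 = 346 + 208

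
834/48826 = 417/24413 = 0.02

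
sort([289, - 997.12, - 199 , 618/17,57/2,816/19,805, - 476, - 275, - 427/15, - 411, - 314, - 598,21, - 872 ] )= [- 997.12,  -  872,-598, - 476 , - 411, - 314, - 275, - 199,  -  427/15,21 , 57/2,618/17,816/19, 289,805] 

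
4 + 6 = 10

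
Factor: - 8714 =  - 2^1 * 4357^1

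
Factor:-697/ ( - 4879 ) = 1/7 = 7^(-1 ) 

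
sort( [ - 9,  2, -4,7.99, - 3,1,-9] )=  [-9 ,-9, - 4, - 3,1,2,7.99 ] 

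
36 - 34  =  2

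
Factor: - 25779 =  - 3^1*13^1*661^1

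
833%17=0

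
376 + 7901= 8277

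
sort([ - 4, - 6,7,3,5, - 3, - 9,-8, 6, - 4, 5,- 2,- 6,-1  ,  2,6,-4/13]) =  [ - 9, - 8 ,-6, - 6, - 4, - 4, - 3, - 2 , - 1, - 4/13, 2, 3 , 5,  5,6,6, 7]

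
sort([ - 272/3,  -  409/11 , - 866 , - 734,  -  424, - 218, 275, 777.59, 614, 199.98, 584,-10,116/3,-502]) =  [ - 866, - 734, - 502,-424, - 218, - 272/3, - 409/11,-10, 116/3, 199.98,275,584, 614,777.59] 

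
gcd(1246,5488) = 14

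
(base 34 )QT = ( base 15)40d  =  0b1110010001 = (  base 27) 16M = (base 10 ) 913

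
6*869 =5214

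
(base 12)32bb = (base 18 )H5H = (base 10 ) 5615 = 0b1010111101111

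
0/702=0 = 0.00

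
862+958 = 1820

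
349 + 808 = 1157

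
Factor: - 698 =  -2^1*349^1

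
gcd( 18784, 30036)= 4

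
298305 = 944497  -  646192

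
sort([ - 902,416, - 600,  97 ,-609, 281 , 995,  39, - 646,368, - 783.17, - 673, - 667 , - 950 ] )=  [ - 950, - 902, - 783.17, - 673, - 667, - 646, - 609, - 600 , 39,97,  281,368,  416,  995 ]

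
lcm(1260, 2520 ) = 2520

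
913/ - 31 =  - 30+17/31 = - 29.45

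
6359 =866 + 5493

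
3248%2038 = 1210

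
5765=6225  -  460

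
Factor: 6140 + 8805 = 14945  =  5^1*7^2*61^1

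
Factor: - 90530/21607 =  - 2^1*5^1*11^1*17^(-1 )* 31^(  -  1)*41^ ( - 1 ) * 823^1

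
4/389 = 4/389  =  0.01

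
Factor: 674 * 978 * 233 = 2^2 * 3^1 * 163^1 * 233^1 *337^1 = 153587076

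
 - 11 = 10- 21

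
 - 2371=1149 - 3520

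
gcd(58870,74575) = 5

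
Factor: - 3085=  - 5^1*617^1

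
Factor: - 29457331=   -  29457331^1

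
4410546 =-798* ( - 5527)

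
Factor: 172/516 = 1/3 = 3^ (  -  1) 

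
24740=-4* (-6185 ) 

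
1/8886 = 1/8886= 0.00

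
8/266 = 4/133 = 0.03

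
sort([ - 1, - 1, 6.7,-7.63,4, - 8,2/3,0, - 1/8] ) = [ - 8, - 7.63, - 1, - 1, - 1/8, 0,2/3,  4 , 6.7 ] 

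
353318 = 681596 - 328278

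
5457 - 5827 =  - 370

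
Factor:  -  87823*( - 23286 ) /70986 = 340841063/11831 = 31^1*2833^1*3881^1*11831^ ( - 1)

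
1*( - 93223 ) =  - 93223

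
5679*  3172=18013788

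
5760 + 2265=8025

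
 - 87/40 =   -  87/40 = -  2.17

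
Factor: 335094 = 2^1*3^1*55849^1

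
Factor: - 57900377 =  - 787^1*73571^1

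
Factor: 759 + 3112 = 7^2*79^1 = 3871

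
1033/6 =1033/6 = 172.17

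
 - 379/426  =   - 379/426=- 0.89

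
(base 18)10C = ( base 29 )bh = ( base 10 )336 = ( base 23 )ee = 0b101010000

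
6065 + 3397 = 9462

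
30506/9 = 3389+5/9 = 3389.56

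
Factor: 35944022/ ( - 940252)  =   - 2^( -1 )*313^(-1 )*751^(  -  1 )*1291^1  *13921^1 = -17972011/470126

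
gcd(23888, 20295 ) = 1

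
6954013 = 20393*341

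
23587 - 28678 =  - 5091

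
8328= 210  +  8118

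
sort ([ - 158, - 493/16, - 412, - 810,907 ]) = [ - 810, - 412, - 158, - 493/16 , 907]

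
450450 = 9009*50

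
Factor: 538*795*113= 2^1*3^1*5^1*53^1*113^1 *269^1=48331230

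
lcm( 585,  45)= 585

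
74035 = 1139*65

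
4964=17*292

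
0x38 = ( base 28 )20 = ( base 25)26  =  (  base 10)56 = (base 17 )35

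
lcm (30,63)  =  630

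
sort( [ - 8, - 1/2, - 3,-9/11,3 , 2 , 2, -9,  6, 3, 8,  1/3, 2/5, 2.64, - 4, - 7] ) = [-9 , - 8, -7, - 4,  -  3, - 9/11, - 1/2, 1/3, 2/5, 2 , 2, 2.64,3, 3,  6, 8]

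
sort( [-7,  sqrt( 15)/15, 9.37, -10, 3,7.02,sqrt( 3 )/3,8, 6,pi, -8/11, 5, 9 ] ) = [-10,-7,- 8/11,sqrt(15 )/15,  sqrt ( 3)/3, 3, pi,5,6,  7.02 , 8,  9 , 9.37 ]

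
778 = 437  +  341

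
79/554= 79/554= 0.14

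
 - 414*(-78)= 32292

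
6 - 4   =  2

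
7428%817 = 75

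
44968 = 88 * 511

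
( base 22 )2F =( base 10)59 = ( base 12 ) 4b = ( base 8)73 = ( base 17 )38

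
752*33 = 24816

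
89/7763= 89/7763 = 0.01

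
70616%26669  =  17278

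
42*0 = 0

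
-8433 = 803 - 9236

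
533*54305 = 28944565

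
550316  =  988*557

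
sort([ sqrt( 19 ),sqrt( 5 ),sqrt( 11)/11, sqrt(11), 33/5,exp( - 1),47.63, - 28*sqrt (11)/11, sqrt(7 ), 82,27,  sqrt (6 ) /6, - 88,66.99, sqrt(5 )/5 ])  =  [ - 88, - 28*sqrt( 11) /11, sqrt( 11 ) /11, exp( - 1) , sqrt( 6 ) /6, sqrt( 5)/5,sqrt( 5), sqrt( 7),sqrt (11), sqrt( 19 ), 33/5,  27,47.63,66.99, 82]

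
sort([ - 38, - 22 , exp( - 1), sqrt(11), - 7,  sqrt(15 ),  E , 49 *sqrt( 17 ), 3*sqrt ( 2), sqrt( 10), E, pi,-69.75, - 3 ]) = [ - 69.75, - 38,-22, - 7, - 3, exp(-1), E, E,pi,sqrt(10), sqrt(11), sqrt ( 15), 3*sqrt(2), 49*sqrt ( 17)]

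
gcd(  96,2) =2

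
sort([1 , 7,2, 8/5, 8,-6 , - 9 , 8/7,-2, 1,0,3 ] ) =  [ - 9, - 6, - 2,  0,1,  1,8/7,8/5, 2,  3,7,  8]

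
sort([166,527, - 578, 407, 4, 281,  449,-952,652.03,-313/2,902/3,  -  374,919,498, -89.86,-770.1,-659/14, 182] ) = [ - 952, - 770.1,-578, - 374 , - 313/2, - 89.86,-659/14,4,166, 182,281,902/3,407,449,498, 527, 652.03, 919 ] 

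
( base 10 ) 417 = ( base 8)641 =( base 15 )1cc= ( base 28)ep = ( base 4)12201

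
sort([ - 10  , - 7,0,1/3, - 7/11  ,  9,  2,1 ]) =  [ - 10, - 7, - 7/11,0, 1/3,1,2,  9]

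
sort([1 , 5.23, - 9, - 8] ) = [-9, - 8,  1, 5.23 ] 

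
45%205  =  45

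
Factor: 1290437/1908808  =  2^( - 3 ) * 11^ ( - 1 ) * 31^1*109^ ( - 1 )*199^( - 1 )*41627^1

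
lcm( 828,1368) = 31464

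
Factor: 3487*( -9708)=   -  33851796 = - 2^2*3^1*11^1*317^1 * 809^1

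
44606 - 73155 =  - 28549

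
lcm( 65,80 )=1040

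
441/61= 7 +14/61  =  7.23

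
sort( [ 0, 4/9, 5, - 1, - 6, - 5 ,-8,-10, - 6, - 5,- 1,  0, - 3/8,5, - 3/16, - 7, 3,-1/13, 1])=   [ - 10, - 8, - 7,  -  6, - 6 , - 5, - 5, - 1, - 1, - 3/8, - 3/16,  -  1/13, 0 , 0, 4/9 , 1, 3, 5, 5]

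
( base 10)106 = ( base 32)3A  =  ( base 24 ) 4a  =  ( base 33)37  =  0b1101010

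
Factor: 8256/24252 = 2^4 * 47^(  -  1 ) = 16/47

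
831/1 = 831 = 831.00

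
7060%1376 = 180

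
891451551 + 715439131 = 1606890682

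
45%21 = 3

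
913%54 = 49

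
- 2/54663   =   - 1  +  54661/54663= - 0.00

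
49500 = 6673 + 42827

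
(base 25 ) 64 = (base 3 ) 12201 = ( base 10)154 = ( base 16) 9a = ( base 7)310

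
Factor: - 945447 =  - 3^1*89^1*3541^1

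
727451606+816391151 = 1543842757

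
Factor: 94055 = 5^1*13^1*1447^1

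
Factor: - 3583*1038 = -3719154 = -  2^1*3^1*173^1*3583^1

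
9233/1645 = 5 + 144/235 = 5.61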